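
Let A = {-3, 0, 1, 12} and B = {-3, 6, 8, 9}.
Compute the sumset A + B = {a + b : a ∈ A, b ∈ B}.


A + B = {a + b : a ∈ A, b ∈ B}.
Enumerate all |A|·|B| = 4·4 = 16 pairs (a, b) and collect distinct sums.
a = -3: -3+-3=-6, -3+6=3, -3+8=5, -3+9=6
a = 0: 0+-3=-3, 0+6=6, 0+8=8, 0+9=9
a = 1: 1+-3=-2, 1+6=7, 1+8=9, 1+9=10
a = 12: 12+-3=9, 12+6=18, 12+8=20, 12+9=21
Collecting distinct sums: A + B = {-6, -3, -2, 3, 5, 6, 7, 8, 9, 10, 18, 20, 21}
|A + B| = 13

A + B = {-6, -3, -2, 3, 5, 6, 7, 8, 9, 10, 18, 20, 21}


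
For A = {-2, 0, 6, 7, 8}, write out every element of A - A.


A - A = {a - a' : a, a' ∈ A}.
Compute a - a' for each ordered pair (a, a'):
a = -2: -2--2=0, -2-0=-2, -2-6=-8, -2-7=-9, -2-8=-10
a = 0: 0--2=2, 0-0=0, 0-6=-6, 0-7=-7, 0-8=-8
a = 6: 6--2=8, 6-0=6, 6-6=0, 6-7=-1, 6-8=-2
a = 7: 7--2=9, 7-0=7, 7-6=1, 7-7=0, 7-8=-1
a = 8: 8--2=10, 8-0=8, 8-6=2, 8-7=1, 8-8=0
Collecting distinct values (and noting 0 appears from a-a):
A - A = {-10, -9, -8, -7, -6, -2, -1, 0, 1, 2, 6, 7, 8, 9, 10}
|A - A| = 15

A - A = {-10, -9, -8, -7, -6, -2, -1, 0, 1, 2, 6, 7, 8, 9, 10}


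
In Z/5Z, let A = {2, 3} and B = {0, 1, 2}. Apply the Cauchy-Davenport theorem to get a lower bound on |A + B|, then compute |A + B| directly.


Cauchy-Davenport: |A + B| ≥ min(p, |A| + |B| - 1) for A, B nonempty in Z/pZ.
|A| = 2, |B| = 3, p = 5.
CD lower bound = min(5, 2 + 3 - 1) = min(5, 4) = 4.
Compute A + B mod 5 directly:
a = 2: 2+0=2, 2+1=3, 2+2=4
a = 3: 3+0=3, 3+1=4, 3+2=0
A + B = {0, 2, 3, 4}, so |A + B| = 4.
Verify: 4 ≥ 4? Yes ✓.

CD lower bound = 4, actual |A + B| = 4.


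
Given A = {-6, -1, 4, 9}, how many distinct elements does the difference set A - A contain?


A - A = {a - a' : a, a' ∈ A}; |A| = 4.
Bounds: 2|A|-1 ≤ |A - A| ≤ |A|² - |A| + 1, i.e. 7 ≤ |A - A| ≤ 13.
Note: 0 ∈ A - A always (from a - a). The set is symmetric: if d ∈ A - A then -d ∈ A - A.
Enumerate nonzero differences d = a - a' with a > a' (then include -d):
Positive differences: {5, 10, 15}
Full difference set: {0} ∪ (positive diffs) ∪ (negative diffs).
|A - A| = 1 + 2·3 = 7 (matches direct enumeration: 7).

|A - A| = 7


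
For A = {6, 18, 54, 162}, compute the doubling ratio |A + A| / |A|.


|A| = 4.
Compute A + A by enumerating all 16 pairs.
A + A = {12, 24, 36, 60, 72, 108, 168, 180, 216, 324}, so |A + A| = 10.
K = |A + A| / |A| = 10/4 = 5/2 ≈ 2.5000.
Reference: AP of size 4 gives K = 7/4 ≈ 1.7500; a fully generic set of size 4 gives K ≈ 2.5000.

|A| = 4, |A + A| = 10, K = 10/4 = 5/2.


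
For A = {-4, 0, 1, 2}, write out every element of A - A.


A - A = {a - a' : a, a' ∈ A}.
Compute a - a' for each ordered pair (a, a'):
a = -4: -4--4=0, -4-0=-4, -4-1=-5, -4-2=-6
a = 0: 0--4=4, 0-0=0, 0-1=-1, 0-2=-2
a = 1: 1--4=5, 1-0=1, 1-1=0, 1-2=-1
a = 2: 2--4=6, 2-0=2, 2-1=1, 2-2=0
Collecting distinct values (and noting 0 appears from a-a):
A - A = {-6, -5, -4, -2, -1, 0, 1, 2, 4, 5, 6}
|A - A| = 11

A - A = {-6, -5, -4, -2, -1, 0, 1, 2, 4, 5, 6}


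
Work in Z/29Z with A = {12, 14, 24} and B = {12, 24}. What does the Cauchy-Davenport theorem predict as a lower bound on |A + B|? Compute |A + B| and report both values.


Cauchy-Davenport: |A + B| ≥ min(p, |A| + |B| - 1) for A, B nonempty in Z/pZ.
|A| = 3, |B| = 2, p = 29.
CD lower bound = min(29, 3 + 2 - 1) = min(29, 4) = 4.
Compute A + B mod 29 directly:
a = 12: 12+12=24, 12+24=7
a = 14: 14+12=26, 14+24=9
a = 24: 24+12=7, 24+24=19
A + B = {7, 9, 19, 24, 26}, so |A + B| = 5.
Verify: 5 ≥ 4? Yes ✓.

CD lower bound = 4, actual |A + B| = 5.


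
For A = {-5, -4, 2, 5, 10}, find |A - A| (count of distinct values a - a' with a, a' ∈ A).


A - A = {a - a' : a, a' ∈ A}; |A| = 5.
Bounds: 2|A|-1 ≤ |A - A| ≤ |A|² - |A| + 1, i.e. 9 ≤ |A - A| ≤ 21.
Note: 0 ∈ A - A always (from a - a). The set is symmetric: if d ∈ A - A then -d ∈ A - A.
Enumerate nonzero differences d = a - a' with a > a' (then include -d):
Positive differences: {1, 3, 5, 6, 7, 8, 9, 10, 14, 15}
Full difference set: {0} ∪ (positive diffs) ∪ (negative diffs).
|A - A| = 1 + 2·10 = 21 (matches direct enumeration: 21).

|A - A| = 21


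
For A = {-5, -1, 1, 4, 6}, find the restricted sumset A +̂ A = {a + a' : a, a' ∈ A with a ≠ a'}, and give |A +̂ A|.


Restricted sumset: A +̂ A = {a + a' : a ∈ A, a' ∈ A, a ≠ a'}.
Equivalently, take A + A and drop any sum 2a that is achievable ONLY as a + a for a ∈ A (i.e. sums representable only with equal summands).
Enumerate pairs (a, a') with a < a' (symmetric, so each unordered pair gives one sum; this covers all a ≠ a'):
  -5 + -1 = -6
  -5 + 1 = -4
  -5 + 4 = -1
  -5 + 6 = 1
  -1 + 1 = 0
  -1 + 4 = 3
  -1 + 6 = 5
  1 + 4 = 5
  1 + 6 = 7
  4 + 6 = 10
Collected distinct sums: {-6, -4, -1, 0, 1, 3, 5, 7, 10}
|A +̂ A| = 9
(Reference bound: |A +̂ A| ≥ 2|A| - 3 for |A| ≥ 2, with |A| = 5 giving ≥ 7.)

|A +̂ A| = 9


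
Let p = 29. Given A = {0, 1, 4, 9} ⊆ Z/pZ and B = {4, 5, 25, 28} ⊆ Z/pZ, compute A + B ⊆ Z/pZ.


Work in Z/29Z: reduce every sum a + b modulo 29.
Enumerate all 16 pairs:
a = 0: 0+4=4, 0+5=5, 0+25=25, 0+28=28
a = 1: 1+4=5, 1+5=6, 1+25=26, 1+28=0
a = 4: 4+4=8, 4+5=9, 4+25=0, 4+28=3
a = 9: 9+4=13, 9+5=14, 9+25=5, 9+28=8
Distinct residues collected: {0, 3, 4, 5, 6, 8, 9, 13, 14, 25, 26, 28}
|A + B| = 12 (out of 29 total residues).

A + B = {0, 3, 4, 5, 6, 8, 9, 13, 14, 25, 26, 28}


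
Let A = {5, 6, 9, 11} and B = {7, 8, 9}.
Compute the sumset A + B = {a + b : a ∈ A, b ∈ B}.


A + B = {a + b : a ∈ A, b ∈ B}.
Enumerate all |A|·|B| = 4·3 = 12 pairs (a, b) and collect distinct sums.
a = 5: 5+7=12, 5+8=13, 5+9=14
a = 6: 6+7=13, 6+8=14, 6+9=15
a = 9: 9+7=16, 9+8=17, 9+9=18
a = 11: 11+7=18, 11+8=19, 11+9=20
Collecting distinct sums: A + B = {12, 13, 14, 15, 16, 17, 18, 19, 20}
|A + B| = 9

A + B = {12, 13, 14, 15, 16, 17, 18, 19, 20}


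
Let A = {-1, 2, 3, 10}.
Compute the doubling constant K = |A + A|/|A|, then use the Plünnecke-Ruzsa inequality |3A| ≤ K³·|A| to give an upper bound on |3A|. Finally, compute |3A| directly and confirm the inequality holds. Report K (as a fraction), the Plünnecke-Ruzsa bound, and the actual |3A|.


|A| = 4.
Step 1: Compute A + A by enumerating all 16 pairs.
A + A = {-2, 1, 2, 4, 5, 6, 9, 12, 13, 20}, so |A + A| = 10.
Step 2: Doubling constant K = |A + A|/|A| = 10/4 = 10/4 ≈ 2.5000.
Step 3: Plünnecke-Ruzsa gives |3A| ≤ K³·|A| = (2.5000)³ · 4 ≈ 62.5000.
Step 4: Compute 3A = A + A + A directly by enumerating all triples (a,b,c) ∈ A³; |3A| = 19.
Step 5: Check 19 ≤ 62.5000? Yes ✓.

K = 10/4, Plünnecke-Ruzsa bound K³|A| ≈ 62.5000, |3A| = 19, inequality holds.


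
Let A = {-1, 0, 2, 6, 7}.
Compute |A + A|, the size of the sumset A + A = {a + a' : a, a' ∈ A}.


A + A = {a + a' : a, a' ∈ A}; |A| = 5.
General bounds: 2|A| - 1 ≤ |A + A| ≤ |A|(|A|+1)/2, i.e. 9 ≤ |A + A| ≤ 15.
Lower bound 2|A|-1 is attained iff A is an arithmetic progression.
Enumerate sums a + a' for a ≤ a' (symmetric, so this suffices):
a = -1: -1+-1=-2, -1+0=-1, -1+2=1, -1+6=5, -1+7=6
a = 0: 0+0=0, 0+2=2, 0+6=6, 0+7=7
a = 2: 2+2=4, 2+6=8, 2+7=9
a = 6: 6+6=12, 6+7=13
a = 7: 7+7=14
Distinct sums: {-2, -1, 0, 1, 2, 4, 5, 6, 7, 8, 9, 12, 13, 14}
|A + A| = 14

|A + A| = 14


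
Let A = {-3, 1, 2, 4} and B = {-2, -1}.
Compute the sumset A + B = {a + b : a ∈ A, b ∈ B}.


A + B = {a + b : a ∈ A, b ∈ B}.
Enumerate all |A|·|B| = 4·2 = 8 pairs (a, b) and collect distinct sums.
a = -3: -3+-2=-5, -3+-1=-4
a = 1: 1+-2=-1, 1+-1=0
a = 2: 2+-2=0, 2+-1=1
a = 4: 4+-2=2, 4+-1=3
Collecting distinct sums: A + B = {-5, -4, -1, 0, 1, 2, 3}
|A + B| = 7

A + B = {-5, -4, -1, 0, 1, 2, 3}


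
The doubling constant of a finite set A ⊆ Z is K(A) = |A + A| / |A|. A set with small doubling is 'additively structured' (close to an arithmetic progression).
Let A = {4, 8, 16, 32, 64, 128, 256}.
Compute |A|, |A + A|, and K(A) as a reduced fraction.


|A| = 7.
Compute A + A by enumerating all 49 pairs.
A + A = {8, 12, 16, 20, 24, 32, 36, 40, 48, 64, 68, 72, 80, 96, 128, 132, 136, 144, 160, 192, 256, 260, 264, 272, 288, 320, 384, 512}, so |A + A| = 28.
K = |A + A| / |A| = 28/7 = 4/1 ≈ 4.0000.
Reference: AP of size 7 gives K = 13/7 ≈ 1.8571; a fully generic set of size 7 gives K ≈ 4.0000.

|A| = 7, |A + A| = 28, K = 28/7 = 4/1.


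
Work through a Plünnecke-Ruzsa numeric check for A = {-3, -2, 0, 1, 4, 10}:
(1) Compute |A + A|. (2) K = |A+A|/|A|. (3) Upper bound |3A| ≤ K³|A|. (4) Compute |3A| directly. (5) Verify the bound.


|A| = 6.
Step 1: Compute A + A by enumerating all 36 pairs.
A + A = {-6, -5, -4, -3, -2, -1, 0, 1, 2, 4, 5, 7, 8, 10, 11, 14, 20}, so |A + A| = 17.
Step 2: Doubling constant K = |A + A|/|A| = 17/6 = 17/6 ≈ 2.8333.
Step 3: Plünnecke-Ruzsa gives |3A| ≤ K³·|A| = (2.8333)³ · 6 ≈ 136.4722.
Step 4: Compute 3A = A + A + A directly by enumerating all triples (a,b,c) ∈ A³; |3A| = 30.
Step 5: Check 30 ≤ 136.4722? Yes ✓.

K = 17/6, Plünnecke-Ruzsa bound K³|A| ≈ 136.4722, |3A| = 30, inequality holds.


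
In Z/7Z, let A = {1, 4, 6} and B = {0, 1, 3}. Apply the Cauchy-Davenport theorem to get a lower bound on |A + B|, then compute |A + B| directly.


Cauchy-Davenport: |A + B| ≥ min(p, |A| + |B| - 1) for A, B nonempty in Z/pZ.
|A| = 3, |B| = 3, p = 7.
CD lower bound = min(7, 3 + 3 - 1) = min(7, 5) = 5.
Compute A + B mod 7 directly:
a = 1: 1+0=1, 1+1=2, 1+3=4
a = 4: 4+0=4, 4+1=5, 4+3=0
a = 6: 6+0=6, 6+1=0, 6+3=2
A + B = {0, 1, 2, 4, 5, 6}, so |A + B| = 6.
Verify: 6 ≥ 5? Yes ✓.

CD lower bound = 5, actual |A + B| = 6.


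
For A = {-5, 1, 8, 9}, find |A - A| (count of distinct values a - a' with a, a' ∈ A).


A - A = {a - a' : a, a' ∈ A}; |A| = 4.
Bounds: 2|A|-1 ≤ |A - A| ≤ |A|² - |A| + 1, i.e. 7 ≤ |A - A| ≤ 13.
Note: 0 ∈ A - A always (from a - a). The set is symmetric: if d ∈ A - A then -d ∈ A - A.
Enumerate nonzero differences d = a - a' with a > a' (then include -d):
Positive differences: {1, 6, 7, 8, 13, 14}
Full difference set: {0} ∪ (positive diffs) ∪ (negative diffs).
|A - A| = 1 + 2·6 = 13 (matches direct enumeration: 13).

|A - A| = 13


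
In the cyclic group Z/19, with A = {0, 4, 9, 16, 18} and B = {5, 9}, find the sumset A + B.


Work in Z/19Z: reduce every sum a + b modulo 19.
Enumerate all 10 pairs:
a = 0: 0+5=5, 0+9=9
a = 4: 4+5=9, 4+9=13
a = 9: 9+5=14, 9+9=18
a = 16: 16+5=2, 16+9=6
a = 18: 18+5=4, 18+9=8
Distinct residues collected: {2, 4, 5, 6, 8, 9, 13, 14, 18}
|A + B| = 9 (out of 19 total residues).

A + B = {2, 4, 5, 6, 8, 9, 13, 14, 18}


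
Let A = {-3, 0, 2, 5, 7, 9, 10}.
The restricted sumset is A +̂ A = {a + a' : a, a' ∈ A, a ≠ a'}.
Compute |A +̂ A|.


Restricted sumset: A +̂ A = {a + a' : a ∈ A, a' ∈ A, a ≠ a'}.
Equivalently, take A + A and drop any sum 2a that is achievable ONLY as a + a for a ∈ A (i.e. sums representable only with equal summands).
Enumerate pairs (a, a') with a < a' (symmetric, so each unordered pair gives one sum; this covers all a ≠ a'):
  -3 + 0 = -3
  -3 + 2 = -1
  -3 + 5 = 2
  -3 + 7 = 4
  -3 + 9 = 6
  -3 + 10 = 7
  0 + 2 = 2
  0 + 5 = 5
  0 + 7 = 7
  0 + 9 = 9
  0 + 10 = 10
  2 + 5 = 7
  2 + 7 = 9
  2 + 9 = 11
  2 + 10 = 12
  5 + 7 = 12
  5 + 9 = 14
  5 + 10 = 15
  7 + 9 = 16
  7 + 10 = 17
  9 + 10 = 19
Collected distinct sums: {-3, -1, 2, 4, 5, 6, 7, 9, 10, 11, 12, 14, 15, 16, 17, 19}
|A +̂ A| = 16
(Reference bound: |A +̂ A| ≥ 2|A| - 3 for |A| ≥ 2, with |A| = 7 giving ≥ 11.)

|A +̂ A| = 16


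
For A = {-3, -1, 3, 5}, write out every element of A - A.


A - A = {a - a' : a, a' ∈ A}.
Compute a - a' for each ordered pair (a, a'):
a = -3: -3--3=0, -3--1=-2, -3-3=-6, -3-5=-8
a = -1: -1--3=2, -1--1=0, -1-3=-4, -1-5=-6
a = 3: 3--3=6, 3--1=4, 3-3=0, 3-5=-2
a = 5: 5--3=8, 5--1=6, 5-3=2, 5-5=0
Collecting distinct values (and noting 0 appears from a-a):
A - A = {-8, -6, -4, -2, 0, 2, 4, 6, 8}
|A - A| = 9

A - A = {-8, -6, -4, -2, 0, 2, 4, 6, 8}


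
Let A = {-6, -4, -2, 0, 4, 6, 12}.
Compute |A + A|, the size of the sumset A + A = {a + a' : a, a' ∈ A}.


A + A = {a + a' : a, a' ∈ A}; |A| = 7.
General bounds: 2|A| - 1 ≤ |A + A| ≤ |A|(|A|+1)/2, i.e. 13 ≤ |A + A| ≤ 28.
Lower bound 2|A|-1 is attained iff A is an arithmetic progression.
Enumerate sums a + a' for a ≤ a' (symmetric, so this suffices):
a = -6: -6+-6=-12, -6+-4=-10, -6+-2=-8, -6+0=-6, -6+4=-2, -6+6=0, -6+12=6
a = -4: -4+-4=-8, -4+-2=-6, -4+0=-4, -4+4=0, -4+6=2, -4+12=8
a = -2: -2+-2=-4, -2+0=-2, -2+4=2, -2+6=4, -2+12=10
a = 0: 0+0=0, 0+4=4, 0+6=6, 0+12=12
a = 4: 4+4=8, 4+6=10, 4+12=16
a = 6: 6+6=12, 6+12=18
a = 12: 12+12=24
Distinct sums: {-12, -10, -8, -6, -4, -2, 0, 2, 4, 6, 8, 10, 12, 16, 18, 24}
|A + A| = 16

|A + A| = 16


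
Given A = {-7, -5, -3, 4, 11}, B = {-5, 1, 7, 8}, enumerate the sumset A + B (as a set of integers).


A + B = {a + b : a ∈ A, b ∈ B}.
Enumerate all |A|·|B| = 5·4 = 20 pairs (a, b) and collect distinct sums.
a = -7: -7+-5=-12, -7+1=-6, -7+7=0, -7+8=1
a = -5: -5+-5=-10, -5+1=-4, -5+7=2, -5+8=3
a = -3: -3+-5=-8, -3+1=-2, -3+7=4, -3+8=5
a = 4: 4+-5=-1, 4+1=5, 4+7=11, 4+8=12
a = 11: 11+-5=6, 11+1=12, 11+7=18, 11+8=19
Collecting distinct sums: A + B = {-12, -10, -8, -6, -4, -2, -1, 0, 1, 2, 3, 4, 5, 6, 11, 12, 18, 19}
|A + B| = 18

A + B = {-12, -10, -8, -6, -4, -2, -1, 0, 1, 2, 3, 4, 5, 6, 11, 12, 18, 19}


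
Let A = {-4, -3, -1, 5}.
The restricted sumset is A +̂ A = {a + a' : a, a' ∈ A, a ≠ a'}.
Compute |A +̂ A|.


Restricted sumset: A +̂ A = {a + a' : a ∈ A, a' ∈ A, a ≠ a'}.
Equivalently, take A + A and drop any sum 2a that is achievable ONLY as a + a for a ∈ A (i.e. sums representable only with equal summands).
Enumerate pairs (a, a') with a < a' (symmetric, so each unordered pair gives one sum; this covers all a ≠ a'):
  -4 + -3 = -7
  -4 + -1 = -5
  -4 + 5 = 1
  -3 + -1 = -4
  -3 + 5 = 2
  -1 + 5 = 4
Collected distinct sums: {-7, -5, -4, 1, 2, 4}
|A +̂ A| = 6
(Reference bound: |A +̂ A| ≥ 2|A| - 3 for |A| ≥ 2, with |A| = 4 giving ≥ 5.)

|A +̂ A| = 6


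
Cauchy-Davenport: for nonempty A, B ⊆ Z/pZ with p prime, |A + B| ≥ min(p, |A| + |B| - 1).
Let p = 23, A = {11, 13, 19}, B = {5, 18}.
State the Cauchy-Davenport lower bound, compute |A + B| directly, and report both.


Cauchy-Davenport: |A + B| ≥ min(p, |A| + |B| - 1) for A, B nonempty in Z/pZ.
|A| = 3, |B| = 2, p = 23.
CD lower bound = min(23, 3 + 2 - 1) = min(23, 4) = 4.
Compute A + B mod 23 directly:
a = 11: 11+5=16, 11+18=6
a = 13: 13+5=18, 13+18=8
a = 19: 19+5=1, 19+18=14
A + B = {1, 6, 8, 14, 16, 18}, so |A + B| = 6.
Verify: 6 ≥ 4? Yes ✓.

CD lower bound = 4, actual |A + B| = 6.


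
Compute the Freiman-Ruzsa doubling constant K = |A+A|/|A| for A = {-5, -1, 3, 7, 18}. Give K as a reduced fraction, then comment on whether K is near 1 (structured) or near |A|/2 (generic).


|A| = 5.
Compute A + A by enumerating all 25 pairs.
A + A = {-10, -6, -2, 2, 6, 10, 13, 14, 17, 21, 25, 36}, so |A + A| = 12.
K = |A + A| / |A| = 12/5 (already in lowest terms) ≈ 2.4000.
Reference: AP of size 5 gives K = 9/5 ≈ 1.8000; a fully generic set of size 5 gives K ≈ 3.0000.

|A| = 5, |A + A| = 12, K = 12/5.


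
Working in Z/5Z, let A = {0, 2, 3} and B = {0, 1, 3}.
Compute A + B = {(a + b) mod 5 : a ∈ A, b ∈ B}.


Work in Z/5Z: reduce every sum a + b modulo 5.
Enumerate all 9 pairs:
a = 0: 0+0=0, 0+1=1, 0+3=3
a = 2: 2+0=2, 2+1=3, 2+3=0
a = 3: 3+0=3, 3+1=4, 3+3=1
Distinct residues collected: {0, 1, 2, 3, 4}
|A + B| = 5 (out of 5 total residues).

A + B = {0, 1, 2, 3, 4}


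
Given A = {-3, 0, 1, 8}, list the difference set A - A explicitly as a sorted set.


A - A = {a - a' : a, a' ∈ A}.
Compute a - a' for each ordered pair (a, a'):
a = -3: -3--3=0, -3-0=-3, -3-1=-4, -3-8=-11
a = 0: 0--3=3, 0-0=0, 0-1=-1, 0-8=-8
a = 1: 1--3=4, 1-0=1, 1-1=0, 1-8=-7
a = 8: 8--3=11, 8-0=8, 8-1=7, 8-8=0
Collecting distinct values (and noting 0 appears from a-a):
A - A = {-11, -8, -7, -4, -3, -1, 0, 1, 3, 4, 7, 8, 11}
|A - A| = 13

A - A = {-11, -8, -7, -4, -3, -1, 0, 1, 3, 4, 7, 8, 11}


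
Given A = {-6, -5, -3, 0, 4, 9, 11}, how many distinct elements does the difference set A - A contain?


A - A = {a - a' : a, a' ∈ A}; |A| = 7.
Bounds: 2|A|-1 ≤ |A - A| ≤ |A|² - |A| + 1, i.e. 13 ≤ |A - A| ≤ 43.
Note: 0 ∈ A - A always (from a - a). The set is symmetric: if d ∈ A - A then -d ∈ A - A.
Enumerate nonzero differences d = a - a' with a > a' (then include -d):
Positive differences: {1, 2, 3, 4, 5, 6, 7, 9, 10, 11, 12, 14, 15, 16, 17}
Full difference set: {0} ∪ (positive diffs) ∪ (negative diffs).
|A - A| = 1 + 2·15 = 31 (matches direct enumeration: 31).

|A - A| = 31


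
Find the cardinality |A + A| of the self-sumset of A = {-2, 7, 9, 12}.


A + A = {a + a' : a, a' ∈ A}; |A| = 4.
General bounds: 2|A| - 1 ≤ |A + A| ≤ |A|(|A|+1)/2, i.e. 7 ≤ |A + A| ≤ 10.
Lower bound 2|A|-1 is attained iff A is an arithmetic progression.
Enumerate sums a + a' for a ≤ a' (symmetric, so this suffices):
a = -2: -2+-2=-4, -2+7=5, -2+9=7, -2+12=10
a = 7: 7+7=14, 7+9=16, 7+12=19
a = 9: 9+9=18, 9+12=21
a = 12: 12+12=24
Distinct sums: {-4, 5, 7, 10, 14, 16, 18, 19, 21, 24}
|A + A| = 10

|A + A| = 10


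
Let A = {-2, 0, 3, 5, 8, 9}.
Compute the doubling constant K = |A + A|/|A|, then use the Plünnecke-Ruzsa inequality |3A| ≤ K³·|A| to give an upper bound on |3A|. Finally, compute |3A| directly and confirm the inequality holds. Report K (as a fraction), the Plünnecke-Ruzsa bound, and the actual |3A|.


|A| = 6.
Step 1: Compute A + A by enumerating all 36 pairs.
A + A = {-4, -2, 0, 1, 3, 5, 6, 7, 8, 9, 10, 11, 12, 13, 14, 16, 17, 18}, so |A + A| = 18.
Step 2: Doubling constant K = |A + A|/|A| = 18/6 = 18/6 ≈ 3.0000.
Step 3: Plünnecke-Ruzsa gives |3A| ≤ K³·|A| = (3.0000)³ · 6 ≈ 162.0000.
Step 4: Compute 3A = A + A + A directly by enumerating all triples (a,b,c) ∈ A³; |3A| = 31.
Step 5: Check 31 ≤ 162.0000? Yes ✓.

K = 18/6, Plünnecke-Ruzsa bound K³|A| ≈ 162.0000, |3A| = 31, inequality holds.


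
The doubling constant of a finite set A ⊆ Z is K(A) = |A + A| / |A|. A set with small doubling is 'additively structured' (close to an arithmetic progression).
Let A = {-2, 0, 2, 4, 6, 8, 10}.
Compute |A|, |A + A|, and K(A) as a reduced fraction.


|A| = 7.
Compute A + A by enumerating all 49 pairs.
A + A = {-4, -2, 0, 2, 4, 6, 8, 10, 12, 14, 16, 18, 20}, so |A + A| = 13.
K = |A + A| / |A| = 13/7 (already in lowest terms) ≈ 1.8571.
Reference: AP of size 7 gives K = 13/7 ≈ 1.8571; a fully generic set of size 7 gives K ≈ 4.0000.

|A| = 7, |A + A| = 13, K = 13/7.


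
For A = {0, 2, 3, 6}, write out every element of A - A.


A - A = {a - a' : a, a' ∈ A}.
Compute a - a' for each ordered pair (a, a'):
a = 0: 0-0=0, 0-2=-2, 0-3=-3, 0-6=-6
a = 2: 2-0=2, 2-2=0, 2-3=-1, 2-6=-4
a = 3: 3-0=3, 3-2=1, 3-3=0, 3-6=-3
a = 6: 6-0=6, 6-2=4, 6-3=3, 6-6=0
Collecting distinct values (and noting 0 appears from a-a):
A - A = {-6, -4, -3, -2, -1, 0, 1, 2, 3, 4, 6}
|A - A| = 11

A - A = {-6, -4, -3, -2, -1, 0, 1, 2, 3, 4, 6}


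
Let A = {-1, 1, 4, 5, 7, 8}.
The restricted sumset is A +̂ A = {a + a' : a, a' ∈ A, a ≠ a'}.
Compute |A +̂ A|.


Restricted sumset: A +̂ A = {a + a' : a ∈ A, a' ∈ A, a ≠ a'}.
Equivalently, take A + A and drop any sum 2a that is achievable ONLY as a + a for a ∈ A (i.e. sums representable only with equal summands).
Enumerate pairs (a, a') with a < a' (symmetric, so each unordered pair gives one sum; this covers all a ≠ a'):
  -1 + 1 = 0
  -1 + 4 = 3
  -1 + 5 = 4
  -1 + 7 = 6
  -1 + 8 = 7
  1 + 4 = 5
  1 + 5 = 6
  1 + 7 = 8
  1 + 8 = 9
  4 + 5 = 9
  4 + 7 = 11
  4 + 8 = 12
  5 + 7 = 12
  5 + 8 = 13
  7 + 8 = 15
Collected distinct sums: {0, 3, 4, 5, 6, 7, 8, 9, 11, 12, 13, 15}
|A +̂ A| = 12
(Reference bound: |A +̂ A| ≥ 2|A| - 3 for |A| ≥ 2, with |A| = 6 giving ≥ 9.)

|A +̂ A| = 12


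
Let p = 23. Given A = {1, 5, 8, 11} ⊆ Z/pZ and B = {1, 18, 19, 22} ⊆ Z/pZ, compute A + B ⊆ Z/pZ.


Work in Z/23Z: reduce every sum a + b modulo 23.
Enumerate all 16 pairs:
a = 1: 1+1=2, 1+18=19, 1+19=20, 1+22=0
a = 5: 5+1=6, 5+18=0, 5+19=1, 5+22=4
a = 8: 8+1=9, 8+18=3, 8+19=4, 8+22=7
a = 11: 11+1=12, 11+18=6, 11+19=7, 11+22=10
Distinct residues collected: {0, 1, 2, 3, 4, 6, 7, 9, 10, 12, 19, 20}
|A + B| = 12 (out of 23 total residues).

A + B = {0, 1, 2, 3, 4, 6, 7, 9, 10, 12, 19, 20}


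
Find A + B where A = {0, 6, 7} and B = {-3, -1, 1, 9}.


A + B = {a + b : a ∈ A, b ∈ B}.
Enumerate all |A|·|B| = 3·4 = 12 pairs (a, b) and collect distinct sums.
a = 0: 0+-3=-3, 0+-1=-1, 0+1=1, 0+9=9
a = 6: 6+-3=3, 6+-1=5, 6+1=7, 6+9=15
a = 7: 7+-3=4, 7+-1=6, 7+1=8, 7+9=16
Collecting distinct sums: A + B = {-3, -1, 1, 3, 4, 5, 6, 7, 8, 9, 15, 16}
|A + B| = 12

A + B = {-3, -1, 1, 3, 4, 5, 6, 7, 8, 9, 15, 16}


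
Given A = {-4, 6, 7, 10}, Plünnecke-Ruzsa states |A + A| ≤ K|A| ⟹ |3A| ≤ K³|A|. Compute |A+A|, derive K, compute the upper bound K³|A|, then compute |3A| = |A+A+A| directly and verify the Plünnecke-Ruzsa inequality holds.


|A| = 4.
Step 1: Compute A + A by enumerating all 16 pairs.
A + A = {-8, 2, 3, 6, 12, 13, 14, 16, 17, 20}, so |A + A| = 10.
Step 2: Doubling constant K = |A + A|/|A| = 10/4 = 10/4 ≈ 2.5000.
Step 3: Plünnecke-Ruzsa gives |3A| ≤ K³·|A| = (2.5000)³ · 4 ≈ 62.5000.
Step 4: Compute 3A = A + A + A directly by enumerating all triples (a,b,c) ∈ A³; |3A| = 20.
Step 5: Check 20 ≤ 62.5000? Yes ✓.

K = 10/4, Plünnecke-Ruzsa bound K³|A| ≈ 62.5000, |3A| = 20, inequality holds.


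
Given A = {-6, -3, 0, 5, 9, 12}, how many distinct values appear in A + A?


A + A = {a + a' : a, a' ∈ A}; |A| = 6.
General bounds: 2|A| - 1 ≤ |A + A| ≤ |A|(|A|+1)/2, i.e. 11 ≤ |A + A| ≤ 21.
Lower bound 2|A|-1 is attained iff A is an arithmetic progression.
Enumerate sums a + a' for a ≤ a' (symmetric, so this suffices):
a = -6: -6+-6=-12, -6+-3=-9, -6+0=-6, -6+5=-1, -6+9=3, -6+12=6
a = -3: -3+-3=-6, -3+0=-3, -3+5=2, -3+9=6, -3+12=9
a = 0: 0+0=0, 0+5=5, 0+9=9, 0+12=12
a = 5: 5+5=10, 5+9=14, 5+12=17
a = 9: 9+9=18, 9+12=21
a = 12: 12+12=24
Distinct sums: {-12, -9, -6, -3, -1, 0, 2, 3, 5, 6, 9, 10, 12, 14, 17, 18, 21, 24}
|A + A| = 18

|A + A| = 18


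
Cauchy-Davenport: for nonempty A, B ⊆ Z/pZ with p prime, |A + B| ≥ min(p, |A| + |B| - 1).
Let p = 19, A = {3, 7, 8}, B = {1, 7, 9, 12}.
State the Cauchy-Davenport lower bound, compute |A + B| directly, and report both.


Cauchy-Davenport: |A + B| ≥ min(p, |A| + |B| - 1) for A, B nonempty in Z/pZ.
|A| = 3, |B| = 4, p = 19.
CD lower bound = min(19, 3 + 4 - 1) = min(19, 6) = 6.
Compute A + B mod 19 directly:
a = 3: 3+1=4, 3+7=10, 3+9=12, 3+12=15
a = 7: 7+1=8, 7+7=14, 7+9=16, 7+12=0
a = 8: 8+1=9, 8+7=15, 8+9=17, 8+12=1
A + B = {0, 1, 4, 8, 9, 10, 12, 14, 15, 16, 17}, so |A + B| = 11.
Verify: 11 ≥ 6? Yes ✓.

CD lower bound = 6, actual |A + B| = 11.


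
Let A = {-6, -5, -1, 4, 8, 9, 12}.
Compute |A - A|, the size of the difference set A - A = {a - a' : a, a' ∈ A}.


A - A = {a - a' : a, a' ∈ A}; |A| = 7.
Bounds: 2|A|-1 ≤ |A - A| ≤ |A|² - |A| + 1, i.e. 13 ≤ |A - A| ≤ 43.
Note: 0 ∈ A - A always (from a - a). The set is symmetric: if d ∈ A - A then -d ∈ A - A.
Enumerate nonzero differences d = a - a' with a > a' (then include -d):
Positive differences: {1, 3, 4, 5, 8, 9, 10, 13, 14, 15, 17, 18}
Full difference set: {0} ∪ (positive diffs) ∪ (negative diffs).
|A - A| = 1 + 2·12 = 25 (matches direct enumeration: 25).

|A - A| = 25


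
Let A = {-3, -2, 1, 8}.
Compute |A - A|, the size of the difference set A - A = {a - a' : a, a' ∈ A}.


A - A = {a - a' : a, a' ∈ A}; |A| = 4.
Bounds: 2|A|-1 ≤ |A - A| ≤ |A|² - |A| + 1, i.e. 7 ≤ |A - A| ≤ 13.
Note: 0 ∈ A - A always (from a - a). The set is symmetric: if d ∈ A - A then -d ∈ A - A.
Enumerate nonzero differences d = a - a' with a > a' (then include -d):
Positive differences: {1, 3, 4, 7, 10, 11}
Full difference set: {0} ∪ (positive diffs) ∪ (negative diffs).
|A - A| = 1 + 2·6 = 13 (matches direct enumeration: 13).

|A - A| = 13


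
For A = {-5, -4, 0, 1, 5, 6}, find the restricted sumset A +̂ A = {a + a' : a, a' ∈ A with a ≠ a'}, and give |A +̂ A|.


Restricted sumset: A +̂ A = {a + a' : a ∈ A, a' ∈ A, a ≠ a'}.
Equivalently, take A + A and drop any sum 2a that is achievable ONLY as a + a for a ∈ A (i.e. sums representable only with equal summands).
Enumerate pairs (a, a') with a < a' (symmetric, so each unordered pair gives one sum; this covers all a ≠ a'):
  -5 + -4 = -9
  -5 + 0 = -5
  -5 + 1 = -4
  -5 + 5 = 0
  -5 + 6 = 1
  -4 + 0 = -4
  -4 + 1 = -3
  -4 + 5 = 1
  -4 + 6 = 2
  0 + 1 = 1
  0 + 5 = 5
  0 + 6 = 6
  1 + 5 = 6
  1 + 6 = 7
  5 + 6 = 11
Collected distinct sums: {-9, -5, -4, -3, 0, 1, 2, 5, 6, 7, 11}
|A +̂ A| = 11
(Reference bound: |A +̂ A| ≥ 2|A| - 3 for |A| ≥ 2, with |A| = 6 giving ≥ 9.)

|A +̂ A| = 11


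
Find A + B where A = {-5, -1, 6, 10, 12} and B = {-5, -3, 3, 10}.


A + B = {a + b : a ∈ A, b ∈ B}.
Enumerate all |A|·|B| = 5·4 = 20 pairs (a, b) and collect distinct sums.
a = -5: -5+-5=-10, -5+-3=-8, -5+3=-2, -5+10=5
a = -1: -1+-5=-6, -1+-3=-4, -1+3=2, -1+10=9
a = 6: 6+-5=1, 6+-3=3, 6+3=9, 6+10=16
a = 10: 10+-5=5, 10+-3=7, 10+3=13, 10+10=20
a = 12: 12+-5=7, 12+-3=9, 12+3=15, 12+10=22
Collecting distinct sums: A + B = {-10, -8, -6, -4, -2, 1, 2, 3, 5, 7, 9, 13, 15, 16, 20, 22}
|A + B| = 16

A + B = {-10, -8, -6, -4, -2, 1, 2, 3, 5, 7, 9, 13, 15, 16, 20, 22}


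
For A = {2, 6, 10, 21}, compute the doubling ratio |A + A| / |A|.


|A| = 4.
Compute A + A by enumerating all 16 pairs.
A + A = {4, 8, 12, 16, 20, 23, 27, 31, 42}, so |A + A| = 9.
K = |A + A| / |A| = 9/4 (already in lowest terms) ≈ 2.2500.
Reference: AP of size 4 gives K = 7/4 ≈ 1.7500; a fully generic set of size 4 gives K ≈ 2.5000.

|A| = 4, |A + A| = 9, K = 9/4.


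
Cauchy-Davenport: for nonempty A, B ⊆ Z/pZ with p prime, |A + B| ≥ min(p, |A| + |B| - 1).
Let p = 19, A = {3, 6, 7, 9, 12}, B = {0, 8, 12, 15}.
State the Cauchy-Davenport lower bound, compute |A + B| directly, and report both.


Cauchy-Davenport: |A + B| ≥ min(p, |A| + |B| - 1) for A, B nonempty in Z/pZ.
|A| = 5, |B| = 4, p = 19.
CD lower bound = min(19, 5 + 4 - 1) = min(19, 8) = 8.
Compute A + B mod 19 directly:
a = 3: 3+0=3, 3+8=11, 3+12=15, 3+15=18
a = 6: 6+0=6, 6+8=14, 6+12=18, 6+15=2
a = 7: 7+0=7, 7+8=15, 7+12=0, 7+15=3
a = 9: 9+0=9, 9+8=17, 9+12=2, 9+15=5
a = 12: 12+0=12, 12+8=1, 12+12=5, 12+15=8
A + B = {0, 1, 2, 3, 5, 6, 7, 8, 9, 11, 12, 14, 15, 17, 18}, so |A + B| = 15.
Verify: 15 ≥ 8? Yes ✓.

CD lower bound = 8, actual |A + B| = 15.


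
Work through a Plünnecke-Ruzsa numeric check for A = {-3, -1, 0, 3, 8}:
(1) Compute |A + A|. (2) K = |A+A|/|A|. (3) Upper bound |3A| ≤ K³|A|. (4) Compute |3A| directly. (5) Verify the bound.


|A| = 5.
Step 1: Compute A + A by enumerating all 25 pairs.
A + A = {-6, -4, -3, -2, -1, 0, 2, 3, 5, 6, 7, 8, 11, 16}, so |A + A| = 14.
Step 2: Doubling constant K = |A + A|/|A| = 14/5 = 14/5 ≈ 2.8000.
Step 3: Plünnecke-Ruzsa gives |3A| ≤ K³·|A| = (2.8000)³ · 5 ≈ 109.7600.
Step 4: Compute 3A = A + A + A directly by enumerating all triples (a,b,c) ∈ A³; |3A| = 26.
Step 5: Check 26 ≤ 109.7600? Yes ✓.

K = 14/5, Plünnecke-Ruzsa bound K³|A| ≈ 109.7600, |3A| = 26, inequality holds.


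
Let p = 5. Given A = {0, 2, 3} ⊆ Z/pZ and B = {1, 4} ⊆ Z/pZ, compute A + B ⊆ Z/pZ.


Work in Z/5Z: reduce every sum a + b modulo 5.
Enumerate all 6 pairs:
a = 0: 0+1=1, 0+4=4
a = 2: 2+1=3, 2+4=1
a = 3: 3+1=4, 3+4=2
Distinct residues collected: {1, 2, 3, 4}
|A + B| = 4 (out of 5 total residues).

A + B = {1, 2, 3, 4}


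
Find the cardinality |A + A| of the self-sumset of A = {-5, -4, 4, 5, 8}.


A + A = {a + a' : a, a' ∈ A}; |A| = 5.
General bounds: 2|A| - 1 ≤ |A + A| ≤ |A|(|A|+1)/2, i.e. 9 ≤ |A + A| ≤ 15.
Lower bound 2|A|-1 is attained iff A is an arithmetic progression.
Enumerate sums a + a' for a ≤ a' (symmetric, so this suffices):
a = -5: -5+-5=-10, -5+-4=-9, -5+4=-1, -5+5=0, -5+8=3
a = -4: -4+-4=-8, -4+4=0, -4+5=1, -4+8=4
a = 4: 4+4=8, 4+5=9, 4+8=12
a = 5: 5+5=10, 5+8=13
a = 8: 8+8=16
Distinct sums: {-10, -9, -8, -1, 0, 1, 3, 4, 8, 9, 10, 12, 13, 16}
|A + A| = 14

|A + A| = 14


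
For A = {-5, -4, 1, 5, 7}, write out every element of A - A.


A - A = {a - a' : a, a' ∈ A}.
Compute a - a' for each ordered pair (a, a'):
a = -5: -5--5=0, -5--4=-1, -5-1=-6, -5-5=-10, -5-7=-12
a = -4: -4--5=1, -4--4=0, -4-1=-5, -4-5=-9, -4-7=-11
a = 1: 1--5=6, 1--4=5, 1-1=0, 1-5=-4, 1-7=-6
a = 5: 5--5=10, 5--4=9, 5-1=4, 5-5=0, 5-7=-2
a = 7: 7--5=12, 7--4=11, 7-1=6, 7-5=2, 7-7=0
Collecting distinct values (and noting 0 appears from a-a):
A - A = {-12, -11, -10, -9, -6, -5, -4, -2, -1, 0, 1, 2, 4, 5, 6, 9, 10, 11, 12}
|A - A| = 19

A - A = {-12, -11, -10, -9, -6, -5, -4, -2, -1, 0, 1, 2, 4, 5, 6, 9, 10, 11, 12}


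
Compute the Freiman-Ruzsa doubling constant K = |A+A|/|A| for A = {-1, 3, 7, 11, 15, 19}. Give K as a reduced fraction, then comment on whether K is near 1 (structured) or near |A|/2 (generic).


|A| = 6.
Compute A + A by enumerating all 36 pairs.
A + A = {-2, 2, 6, 10, 14, 18, 22, 26, 30, 34, 38}, so |A + A| = 11.
K = |A + A| / |A| = 11/6 (already in lowest terms) ≈ 1.8333.
Reference: AP of size 6 gives K = 11/6 ≈ 1.8333; a fully generic set of size 6 gives K ≈ 3.5000.

|A| = 6, |A + A| = 11, K = 11/6.


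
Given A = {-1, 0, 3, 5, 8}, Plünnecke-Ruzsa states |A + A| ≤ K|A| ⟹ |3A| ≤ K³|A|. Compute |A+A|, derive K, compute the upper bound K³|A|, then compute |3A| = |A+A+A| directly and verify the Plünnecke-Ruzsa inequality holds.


|A| = 5.
Step 1: Compute A + A by enumerating all 25 pairs.
A + A = {-2, -1, 0, 2, 3, 4, 5, 6, 7, 8, 10, 11, 13, 16}, so |A + A| = 14.
Step 2: Doubling constant K = |A + A|/|A| = 14/5 = 14/5 ≈ 2.8000.
Step 3: Plünnecke-Ruzsa gives |3A| ≤ K³·|A| = (2.8000)³ · 5 ≈ 109.7600.
Step 4: Compute 3A = A + A + A directly by enumerating all triples (a,b,c) ∈ A³; |3A| = 24.
Step 5: Check 24 ≤ 109.7600? Yes ✓.

K = 14/5, Plünnecke-Ruzsa bound K³|A| ≈ 109.7600, |3A| = 24, inequality holds.


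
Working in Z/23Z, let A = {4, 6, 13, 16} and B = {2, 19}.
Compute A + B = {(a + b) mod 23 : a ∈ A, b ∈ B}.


Work in Z/23Z: reduce every sum a + b modulo 23.
Enumerate all 8 pairs:
a = 4: 4+2=6, 4+19=0
a = 6: 6+2=8, 6+19=2
a = 13: 13+2=15, 13+19=9
a = 16: 16+2=18, 16+19=12
Distinct residues collected: {0, 2, 6, 8, 9, 12, 15, 18}
|A + B| = 8 (out of 23 total residues).

A + B = {0, 2, 6, 8, 9, 12, 15, 18}


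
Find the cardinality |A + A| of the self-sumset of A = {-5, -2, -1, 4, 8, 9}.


A + A = {a + a' : a, a' ∈ A}; |A| = 6.
General bounds: 2|A| - 1 ≤ |A + A| ≤ |A|(|A|+1)/2, i.e. 11 ≤ |A + A| ≤ 21.
Lower bound 2|A|-1 is attained iff A is an arithmetic progression.
Enumerate sums a + a' for a ≤ a' (symmetric, so this suffices):
a = -5: -5+-5=-10, -5+-2=-7, -5+-1=-6, -5+4=-1, -5+8=3, -5+9=4
a = -2: -2+-2=-4, -2+-1=-3, -2+4=2, -2+8=6, -2+9=7
a = -1: -1+-1=-2, -1+4=3, -1+8=7, -1+9=8
a = 4: 4+4=8, 4+8=12, 4+9=13
a = 8: 8+8=16, 8+9=17
a = 9: 9+9=18
Distinct sums: {-10, -7, -6, -4, -3, -2, -1, 2, 3, 4, 6, 7, 8, 12, 13, 16, 17, 18}
|A + A| = 18

|A + A| = 18


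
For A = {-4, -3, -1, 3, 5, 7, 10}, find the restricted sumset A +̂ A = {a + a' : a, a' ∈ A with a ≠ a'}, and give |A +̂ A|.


Restricted sumset: A +̂ A = {a + a' : a ∈ A, a' ∈ A, a ≠ a'}.
Equivalently, take A + A and drop any sum 2a that is achievable ONLY as a + a for a ∈ A (i.e. sums representable only with equal summands).
Enumerate pairs (a, a') with a < a' (symmetric, so each unordered pair gives one sum; this covers all a ≠ a'):
  -4 + -3 = -7
  -4 + -1 = -5
  -4 + 3 = -1
  -4 + 5 = 1
  -4 + 7 = 3
  -4 + 10 = 6
  -3 + -1 = -4
  -3 + 3 = 0
  -3 + 5 = 2
  -3 + 7 = 4
  -3 + 10 = 7
  -1 + 3 = 2
  -1 + 5 = 4
  -1 + 7 = 6
  -1 + 10 = 9
  3 + 5 = 8
  3 + 7 = 10
  3 + 10 = 13
  5 + 7 = 12
  5 + 10 = 15
  7 + 10 = 17
Collected distinct sums: {-7, -5, -4, -1, 0, 1, 2, 3, 4, 6, 7, 8, 9, 10, 12, 13, 15, 17}
|A +̂ A| = 18
(Reference bound: |A +̂ A| ≥ 2|A| - 3 for |A| ≥ 2, with |A| = 7 giving ≥ 11.)

|A +̂ A| = 18


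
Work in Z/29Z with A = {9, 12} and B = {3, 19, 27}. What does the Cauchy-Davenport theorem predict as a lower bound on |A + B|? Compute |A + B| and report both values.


Cauchy-Davenport: |A + B| ≥ min(p, |A| + |B| - 1) for A, B nonempty in Z/pZ.
|A| = 2, |B| = 3, p = 29.
CD lower bound = min(29, 2 + 3 - 1) = min(29, 4) = 4.
Compute A + B mod 29 directly:
a = 9: 9+3=12, 9+19=28, 9+27=7
a = 12: 12+3=15, 12+19=2, 12+27=10
A + B = {2, 7, 10, 12, 15, 28}, so |A + B| = 6.
Verify: 6 ≥ 4? Yes ✓.

CD lower bound = 4, actual |A + B| = 6.


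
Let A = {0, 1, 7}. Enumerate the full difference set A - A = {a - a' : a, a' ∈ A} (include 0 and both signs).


A - A = {a - a' : a, a' ∈ A}.
Compute a - a' for each ordered pair (a, a'):
a = 0: 0-0=0, 0-1=-1, 0-7=-7
a = 1: 1-0=1, 1-1=0, 1-7=-6
a = 7: 7-0=7, 7-1=6, 7-7=0
Collecting distinct values (and noting 0 appears from a-a):
A - A = {-7, -6, -1, 0, 1, 6, 7}
|A - A| = 7

A - A = {-7, -6, -1, 0, 1, 6, 7}


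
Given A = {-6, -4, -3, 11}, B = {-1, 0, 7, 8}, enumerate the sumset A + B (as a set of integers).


A + B = {a + b : a ∈ A, b ∈ B}.
Enumerate all |A|·|B| = 4·4 = 16 pairs (a, b) and collect distinct sums.
a = -6: -6+-1=-7, -6+0=-6, -6+7=1, -6+8=2
a = -4: -4+-1=-5, -4+0=-4, -4+7=3, -4+8=4
a = -3: -3+-1=-4, -3+0=-3, -3+7=4, -3+8=5
a = 11: 11+-1=10, 11+0=11, 11+7=18, 11+8=19
Collecting distinct sums: A + B = {-7, -6, -5, -4, -3, 1, 2, 3, 4, 5, 10, 11, 18, 19}
|A + B| = 14

A + B = {-7, -6, -5, -4, -3, 1, 2, 3, 4, 5, 10, 11, 18, 19}


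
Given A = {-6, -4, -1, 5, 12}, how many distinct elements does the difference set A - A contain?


A - A = {a - a' : a, a' ∈ A}; |A| = 5.
Bounds: 2|A|-1 ≤ |A - A| ≤ |A|² - |A| + 1, i.e. 9 ≤ |A - A| ≤ 21.
Note: 0 ∈ A - A always (from a - a). The set is symmetric: if d ∈ A - A then -d ∈ A - A.
Enumerate nonzero differences d = a - a' with a > a' (then include -d):
Positive differences: {2, 3, 5, 6, 7, 9, 11, 13, 16, 18}
Full difference set: {0} ∪ (positive diffs) ∪ (negative diffs).
|A - A| = 1 + 2·10 = 21 (matches direct enumeration: 21).

|A - A| = 21


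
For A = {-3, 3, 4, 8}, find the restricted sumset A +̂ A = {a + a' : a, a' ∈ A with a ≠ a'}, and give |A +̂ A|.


Restricted sumset: A +̂ A = {a + a' : a ∈ A, a' ∈ A, a ≠ a'}.
Equivalently, take A + A and drop any sum 2a that is achievable ONLY as a + a for a ∈ A (i.e. sums representable only with equal summands).
Enumerate pairs (a, a') with a < a' (symmetric, so each unordered pair gives one sum; this covers all a ≠ a'):
  -3 + 3 = 0
  -3 + 4 = 1
  -3 + 8 = 5
  3 + 4 = 7
  3 + 8 = 11
  4 + 8 = 12
Collected distinct sums: {0, 1, 5, 7, 11, 12}
|A +̂ A| = 6
(Reference bound: |A +̂ A| ≥ 2|A| - 3 for |A| ≥ 2, with |A| = 4 giving ≥ 5.)

|A +̂ A| = 6


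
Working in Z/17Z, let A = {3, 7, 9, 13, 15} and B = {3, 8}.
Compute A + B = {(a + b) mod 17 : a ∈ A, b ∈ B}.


Work in Z/17Z: reduce every sum a + b modulo 17.
Enumerate all 10 pairs:
a = 3: 3+3=6, 3+8=11
a = 7: 7+3=10, 7+8=15
a = 9: 9+3=12, 9+8=0
a = 13: 13+3=16, 13+8=4
a = 15: 15+3=1, 15+8=6
Distinct residues collected: {0, 1, 4, 6, 10, 11, 12, 15, 16}
|A + B| = 9 (out of 17 total residues).

A + B = {0, 1, 4, 6, 10, 11, 12, 15, 16}


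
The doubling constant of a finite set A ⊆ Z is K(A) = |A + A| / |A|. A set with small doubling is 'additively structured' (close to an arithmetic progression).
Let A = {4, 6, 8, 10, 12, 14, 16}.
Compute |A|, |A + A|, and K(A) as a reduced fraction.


|A| = 7.
Compute A + A by enumerating all 49 pairs.
A + A = {8, 10, 12, 14, 16, 18, 20, 22, 24, 26, 28, 30, 32}, so |A + A| = 13.
K = |A + A| / |A| = 13/7 (already in lowest terms) ≈ 1.8571.
Reference: AP of size 7 gives K = 13/7 ≈ 1.8571; a fully generic set of size 7 gives K ≈ 4.0000.

|A| = 7, |A + A| = 13, K = 13/7.


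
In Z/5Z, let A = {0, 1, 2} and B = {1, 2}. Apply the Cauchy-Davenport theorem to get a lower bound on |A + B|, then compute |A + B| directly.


Cauchy-Davenport: |A + B| ≥ min(p, |A| + |B| - 1) for A, B nonempty in Z/pZ.
|A| = 3, |B| = 2, p = 5.
CD lower bound = min(5, 3 + 2 - 1) = min(5, 4) = 4.
Compute A + B mod 5 directly:
a = 0: 0+1=1, 0+2=2
a = 1: 1+1=2, 1+2=3
a = 2: 2+1=3, 2+2=4
A + B = {1, 2, 3, 4}, so |A + B| = 4.
Verify: 4 ≥ 4? Yes ✓.

CD lower bound = 4, actual |A + B| = 4.


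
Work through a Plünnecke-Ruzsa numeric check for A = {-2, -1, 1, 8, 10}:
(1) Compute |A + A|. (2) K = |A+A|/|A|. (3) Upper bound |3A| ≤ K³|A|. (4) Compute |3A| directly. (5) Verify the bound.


|A| = 5.
Step 1: Compute A + A by enumerating all 25 pairs.
A + A = {-4, -3, -2, -1, 0, 2, 6, 7, 8, 9, 11, 16, 18, 20}, so |A + A| = 14.
Step 2: Doubling constant K = |A + A|/|A| = 14/5 = 14/5 ≈ 2.8000.
Step 3: Plünnecke-Ruzsa gives |3A| ≤ K³·|A| = (2.8000)³ · 5 ≈ 109.7600.
Step 4: Compute 3A = A + A + A directly by enumerating all triples (a,b,c) ∈ A³; |3A| = 28.
Step 5: Check 28 ≤ 109.7600? Yes ✓.

K = 14/5, Plünnecke-Ruzsa bound K³|A| ≈ 109.7600, |3A| = 28, inequality holds.


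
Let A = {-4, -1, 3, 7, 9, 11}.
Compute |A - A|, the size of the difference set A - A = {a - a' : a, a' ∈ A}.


A - A = {a - a' : a, a' ∈ A}; |A| = 6.
Bounds: 2|A|-1 ≤ |A - A| ≤ |A|² - |A| + 1, i.e. 11 ≤ |A - A| ≤ 31.
Note: 0 ∈ A - A always (from a - a). The set is symmetric: if d ∈ A - A then -d ∈ A - A.
Enumerate nonzero differences d = a - a' with a > a' (then include -d):
Positive differences: {2, 3, 4, 6, 7, 8, 10, 11, 12, 13, 15}
Full difference set: {0} ∪ (positive diffs) ∪ (negative diffs).
|A - A| = 1 + 2·11 = 23 (matches direct enumeration: 23).

|A - A| = 23


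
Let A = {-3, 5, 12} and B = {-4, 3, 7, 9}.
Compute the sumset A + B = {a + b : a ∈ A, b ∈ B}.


A + B = {a + b : a ∈ A, b ∈ B}.
Enumerate all |A|·|B| = 3·4 = 12 pairs (a, b) and collect distinct sums.
a = -3: -3+-4=-7, -3+3=0, -3+7=4, -3+9=6
a = 5: 5+-4=1, 5+3=8, 5+7=12, 5+9=14
a = 12: 12+-4=8, 12+3=15, 12+7=19, 12+9=21
Collecting distinct sums: A + B = {-7, 0, 1, 4, 6, 8, 12, 14, 15, 19, 21}
|A + B| = 11

A + B = {-7, 0, 1, 4, 6, 8, 12, 14, 15, 19, 21}


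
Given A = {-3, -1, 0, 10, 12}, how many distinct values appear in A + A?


A + A = {a + a' : a, a' ∈ A}; |A| = 5.
General bounds: 2|A| - 1 ≤ |A + A| ≤ |A|(|A|+1)/2, i.e. 9 ≤ |A + A| ≤ 15.
Lower bound 2|A|-1 is attained iff A is an arithmetic progression.
Enumerate sums a + a' for a ≤ a' (symmetric, so this suffices):
a = -3: -3+-3=-6, -3+-1=-4, -3+0=-3, -3+10=7, -3+12=9
a = -1: -1+-1=-2, -1+0=-1, -1+10=9, -1+12=11
a = 0: 0+0=0, 0+10=10, 0+12=12
a = 10: 10+10=20, 10+12=22
a = 12: 12+12=24
Distinct sums: {-6, -4, -3, -2, -1, 0, 7, 9, 10, 11, 12, 20, 22, 24}
|A + A| = 14

|A + A| = 14


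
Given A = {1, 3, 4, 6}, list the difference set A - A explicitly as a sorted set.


A - A = {a - a' : a, a' ∈ A}.
Compute a - a' for each ordered pair (a, a'):
a = 1: 1-1=0, 1-3=-2, 1-4=-3, 1-6=-5
a = 3: 3-1=2, 3-3=0, 3-4=-1, 3-6=-3
a = 4: 4-1=3, 4-3=1, 4-4=0, 4-6=-2
a = 6: 6-1=5, 6-3=3, 6-4=2, 6-6=0
Collecting distinct values (and noting 0 appears from a-a):
A - A = {-5, -3, -2, -1, 0, 1, 2, 3, 5}
|A - A| = 9

A - A = {-5, -3, -2, -1, 0, 1, 2, 3, 5}


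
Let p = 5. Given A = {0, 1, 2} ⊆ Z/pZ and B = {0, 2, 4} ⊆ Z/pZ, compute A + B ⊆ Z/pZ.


Work in Z/5Z: reduce every sum a + b modulo 5.
Enumerate all 9 pairs:
a = 0: 0+0=0, 0+2=2, 0+4=4
a = 1: 1+0=1, 1+2=3, 1+4=0
a = 2: 2+0=2, 2+2=4, 2+4=1
Distinct residues collected: {0, 1, 2, 3, 4}
|A + B| = 5 (out of 5 total residues).

A + B = {0, 1, 2, 3, 4}


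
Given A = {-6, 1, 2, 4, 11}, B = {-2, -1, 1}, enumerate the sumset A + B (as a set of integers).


A + B = {a + b : a ∈ A, b ∈ B}.
Enumerate all |A|·|B| = 5·3 = 15 pairs (a, b) and collect distinct sums.
a = -6: -6+-2=-8, -6+-1=-7, -6+1=-5
a = 1: 1+-2=-1, 1+-1=0, 1+1=2
a = 2: 2+-2=0, 2+-1=1, 2+1=3
a = 4: 4+-2=2, 4+-1=3, 4+1=5
a = 11: 11+-2=9, 11+-1=10, 11+1=12
Collecting distinct sums: A + B = {-8, -7, -5, -1, 0, 1, 2, 3, 5, 9, 10, 12}
|A + B| = 12

A + B = {-8, -7, -5, -1, 0, 1, 2, 3, 5, 9, 10, 12}
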